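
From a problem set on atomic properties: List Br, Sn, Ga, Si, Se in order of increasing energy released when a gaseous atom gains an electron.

Si is in period 3, group 14; Ga is in period 4, group 13; Se is in period 4, group 16; Br is in period 4, group 17; Sn is in period 5, group 14.
Adding an electron releases more energy for atoms nearer the top right (short of the noble gases).
Here both period and group differ, so the two effects have to be weighed against each other.
Sn > Ga: the two effects oppose for this pair; the across-period effect wins (107 vs 29 kJ/mol).
Si > Sn: Si sits above Sn in group 14, so the down-group effect alone puts Si higher.
Se > Si: period and group pull opposite ways; the across-period shift dominates (195 vs 134 kJ/mol).
Br > Se: both are in period 4; the period trend gives Br the larger value.
Approximate values (kJ/mol): Si 134, Ga 29, Se 195, Br 325, Sn 107.
So from lowest to highest: Ga < Sn < Si < Se < Br.

Ga < Sn < Si < Se < Br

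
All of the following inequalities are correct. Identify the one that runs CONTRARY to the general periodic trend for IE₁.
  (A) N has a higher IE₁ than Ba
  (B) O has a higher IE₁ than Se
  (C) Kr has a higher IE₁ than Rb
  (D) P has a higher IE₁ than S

(D)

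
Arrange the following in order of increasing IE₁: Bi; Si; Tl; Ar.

Tl < Bi < Si < Ar

Si is in period 3, group 14; Ar is in period 3, group 18; Tl is in period 6, group 13; Bi is in period 6, group 15.
First ionization energy rises across a period (greater Z_eff holds electrons more tightly) and falls down a group (valence electrons are farther from the nucleus).
Neither a single period nor a single group — weigh both effects.
Bi > Tl: Bi lies to the right of Tl in period 6, so the across-period effect alone puts Bi higher.
Si > Bi: the two effects oppose for this pair; the down-group effect wins (786 vs 703 kJ/mol).
Ar > Si: both are in period 3; the period trend gives Ar the larger value.
Approximate values (kJ/mol): Si 786, Ar 1521, Tl 589, Bi 703.
So from lowest to highest: Tl < Bi < Si < Ar.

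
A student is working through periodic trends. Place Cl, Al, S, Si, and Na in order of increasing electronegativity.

Na < Al < Si < S < Cl

EN rises left→right (higher Z_eff, smaller atoms) and falls top→bottom (larger, more shielded atoms).
All lie in period 3, so electronegativity increases left to right.
So from lowest to highest: Na < Al < Si < S < Cl.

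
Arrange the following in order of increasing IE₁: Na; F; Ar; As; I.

F is in period 2, group 17; Na is in period 3, group 1; Ar is in period 3, group 18; As is in period 4, group 15; I is in period 5, group 17.
IE₁ increases left→right with effective nuclear charge and decreases top→bottom as the valence shell moves farther out.
These span different periods and groups, so the two trends combine.
As > Na: the two effects oppose for this pair; the across-period effect wins (947 vs 496 kJ/mol).
I > As: period and group pull opposite ways; the across-period shift dominates (1008 vs 947 kJ/mol).
Ar > I: relative to I, both the across-period and down-group shifts push Ar's first ionization energy up.
F > Ar: period and group pull opposite ways; the down-group shift dominates (1681 vs 1521 kJ/mol).
Approximate values (kJ/mol): F 1681, Na 496, Ar 1521, As 947, I 1008.
So from lowest to highest: Na < As < I < Ar < F.

Na < As < I < Ar < F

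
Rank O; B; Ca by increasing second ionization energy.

The second ionization energy removes an electron from the +1 ion. For each element: O⁺ still has 5 valence electrons; B⁺ still has 2 valence electrons; Ca⁺ still has 1 valence electron.
All are still removing valence electrons, so compare the +1 ions as you would atoms: IE_2 generally rises across a period (higher Z_eff) and falls down a group (larger shell), subject to the usual subshell exceptions.
Valence configurations: O⁺ [He]2s²2p³, B⁺ [He]2s², Ca⁺ [Ar]4s¹.
The numbers (kJ/mol): O 3388, B 2427, Ca 1145.
Putting it together, IE_2: Ca < B < O.

Ca < B < O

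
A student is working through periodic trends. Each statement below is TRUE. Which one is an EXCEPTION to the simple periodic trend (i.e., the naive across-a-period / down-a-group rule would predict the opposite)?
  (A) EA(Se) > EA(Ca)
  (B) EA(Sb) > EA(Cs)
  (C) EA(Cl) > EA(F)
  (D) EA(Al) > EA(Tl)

(C)

The general trend: electron affinity increases across a period and decreases down a group.
(A) Se (period 4, group 16) vs Ca (period 4, group 2): the stated order agrees with the simple trend.
(B) Sb (period 5, group 15) vs Cs (period 6, group 1): the stated order agrees with the simple trend.
(C) Cl (period 3, group 17) vs F (period 2, group 17): the stated order contradicts the simple trend.
(D) Al (period 3, group 13) vs Tl (period 6, group 13): the stated order agrees with the simple trend.
The exception is (C): F's small 2p subshell makes the incoming electron feel strong e⁻–e⁻ repulsion, so Cl actually releases more energy on gaining an electron.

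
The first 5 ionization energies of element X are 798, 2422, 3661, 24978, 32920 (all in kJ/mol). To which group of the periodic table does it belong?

Look for the largest jump between consecutive ionization energies: IE4/IE3 ≈ 6.8, far larger than any earlier ratio.
That jump marks the point where a core electron is being removed. So the atom has 3 valence electrons.
A main-group element with 3 valence electrons is in group 13.

Group 13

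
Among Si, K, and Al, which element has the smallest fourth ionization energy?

After 3 electrons have been removed, what remains? Si³⁺ still has 1 valence electron; K³⁺ is already 2 electrons into the core; Al³⁺ is the bare [Ne] core.
Pulling an electron out of a noble-gas core costs far more than removing a remaining valence electron, so K and Al sit at the high end of IE_4.
Tabulated IE_4 (kJ/mol): Si 4356, K 5877, Al 11577.
So the fourth ionization energies run Si < K < Al.

Si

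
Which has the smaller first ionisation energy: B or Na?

Na

B is in period 2, group 13; Na is in period 3, group 1.
Across a period the outer electron is held more tightly (higher IE₁); down a group it sits in a higher shell, more shielded, and comes off more easily.
These span different periods and groups, so the two trends combine.
B > Na: relative to Na, both the across-period and down-group shifts push B's first ionization energy up.
Approximate values (kJ/mol): B 801, Na 496.
So Na has the smaller first ionisation energy (Na < B).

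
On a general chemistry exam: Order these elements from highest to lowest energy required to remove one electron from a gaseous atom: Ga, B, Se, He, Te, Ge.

First ionization energy rises across a period (greater Z_eff holds electrons more tightly) and falls down a group (valence electrons are farther from the nucleus).
These span different periods and groups, so the two trends combine.
Ge > Ga: Ge lies to the right of Ga in period 4, so the across-period effect alone puts Ge higher.
B > Ge: period and group pull opposite ways; the down-group shift dominates (801 vs 762 kJ/mol).
Te > B: period and group pull opposite ways; the across-period shift dominates (869 vs 801 kJ/mol).
Se > Te: they share group 16; the group trend gives Se the larger value.
He > Se: relative to Se, both the across-period and down-group shifts push He's first ionization energy up.
Approximate values (kJ/mol): He 2372, B 801, Ga 579, Ge 762, Se 941, Te 869.
So from highest to lowest: He > Se > Te > B > Ge > Ga.

He, Se, Te, B, Ge, Ga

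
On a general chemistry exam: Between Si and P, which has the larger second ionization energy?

After 1 electron has been removed, what remains? Si⁺ still has 3 valence electrons; P⁺ still has 4 valence electrons.
All are still removing valence electrons, so compare the +1 ions as you would atoms: IE_2 generally rises across a period (higher Z_eff) and falls down a group (larger shell), subject to the usual subshell exceptions.
Valence configurations: Si⁺ [Ne]3s²3p¹, P⁺ [Ne]3s²3p².
Approximate IE_2 values (kJ/mol): Si 1577, P 1907.
Overall IE_2 order: Si < P.

P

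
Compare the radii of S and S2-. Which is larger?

S2-

Forming S2- adds 2 electrons to S. More electron–electron repulsion in the same shell, with unchanged nuclear charge, lets the cloud expand.
An anion is larger than its parent atom: S2- > S.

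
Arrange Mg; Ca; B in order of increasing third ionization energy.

B < Ca < Mg

IE_3 is the cost of taking one more electron from the +2 cation: Mg²⁺ is the bare [Ne] core; Ca²⁺ is the bare [Ar] core; B²⁺ still has 1 valence electron.
Core electrons are held far more tightly than valence electrons, so Ca and Mg top the IE_3 order.
Tabulated IE_3 (kJ/mol): Mg 7733, Ca 4912, B 3660.
Hence IE_3: B < Ca < Mg.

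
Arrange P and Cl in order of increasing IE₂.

P, Cl

The second ionization energy removes an electron from the +1 ion. For each element: P⁺ still has 4 valence electrons; Cl⁺ still has 6 valence electrons.
All are still removing valence electrons, so compare the +1 ions as you would atoms: IE_2 generally rises across a period (higher Z_eff) and falls down a group (larger shell), subject to the usual subshell exceptions.
Valence configurations: P⁺ [Ne]3s²3p², Cl⁺ [Ne]3s²3p⁴.
Tabulated IE_2 (kJ/mol): P 1907, Cl 2298.
So the second ionization energies run P < Cl.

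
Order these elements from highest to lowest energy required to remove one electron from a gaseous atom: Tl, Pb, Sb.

Sb > Pb > Tl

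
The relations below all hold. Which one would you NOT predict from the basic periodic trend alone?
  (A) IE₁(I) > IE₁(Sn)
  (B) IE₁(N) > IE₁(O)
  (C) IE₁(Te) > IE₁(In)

The general trend: first ionisation energy increases across a period and decreases down a group.
(A) I (period 5, group 17) vs Sn (period 5, group 14): the stated order agrees with the simple trend.
(B) N (period 2, group 15) vs O (period 2, group 16): the stated order contradicts the simple trend.
(C) Te (period 5, group 16) vs In (period 5, group 13): the stated order agrees with the simple trend.
The exception is (B): pairing an electron in O's 2p⁴ costs repulsion energy, so O ionizes more easily than half-filled N (2p³).

(B)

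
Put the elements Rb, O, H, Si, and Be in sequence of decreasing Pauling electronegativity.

O > H > Si > Be > Rb

H is in period 1, group 1; Be is in period 2, group 2; O is in period 2, group 16; Si is in period 3, group 14; Rb is in period 5, group 1.
Electronegativity increases across a period and decreases down a group, tracking effective nuclear charge and atomic size.
These span different periods and groups, so the two trends combine.
Be > Rb: relative to Rb, both the across-period and down-group shifts push Be's electronegativity up.
Si > Be: the two effects oppose for this pair; the across-period effect wins (1.90 vs 1.57).
H > Si: the two effects oppose for this pair; the down-group effect wins (2.20 vs 1.90).
O > H: period and group pull opposite ways; the across-period shift dominates (3.44 vs 2.20).
Approximate values (Pauling): H 2.20, Be 1.57, O 3.44, Si 1.90, Rb 0.82.
So from highest to lowest: O > H > Si > Be > Rb.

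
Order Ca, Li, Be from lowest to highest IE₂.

Ca, Be, Li

Consider each +1 ion: Ca⁺ still has 1 valence electron; Li⁺ is the bare [He] core; Be⁺ still has 1 valence electron.
Pulling an electron out of a noble-gas core costs far more than removing a remaining valence electron, so Li sits at the high end of IE_2.
Valence configurations: Ca⁺ [Ar]4s¹, Be⁺ [He]2s¹.
Tabulated IE_2 (kJ/mol): Ca 1145, Li 7298, Be 1757.
Hence IE_2: Ca < Be < Li.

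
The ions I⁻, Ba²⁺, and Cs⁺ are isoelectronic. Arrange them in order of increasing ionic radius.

All of these have 54 electrons, so size is governed by nuclear charge alone: the more protons, the stronger the pull on the same electron cloud, and the smaller the ion.
Nuclear charges: Ba²⁺ (Z=56), Cs⁺ (Z=55), I⁻ (Z=53).
Smallest to largest: Ba²⁺ < Cs⁺ < I⁻.

Ba²⁺ < Cs⁺ < I⁻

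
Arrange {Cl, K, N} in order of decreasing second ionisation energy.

K > N > Cl

Consider each +1 ion: Cl⁺ still has 6 valence electrons; K⁺ is the bare [Ar] core; N⁺ still has 4 valence electrons.
Breaking into a closed-shell core is much more expensive than removing a leftover valence electron — K has the largest IE_2 here.
Valence configurations: Cl⁺ [Ne]3s²3p⁴, N⁺ [He]2s²2p².
Approximate IE_2 values (kJ/mol): Cl 2298, K 3052, N 2856.
Putting it together, IE_2: Cl < N < K.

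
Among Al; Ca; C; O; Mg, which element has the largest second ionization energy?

IE_2 is the cost of taking one more electron from the +1 cation: Al⁺ still has 2 valence electrons; Ca⁺ still has 1 valence electron; C⁺ still has 3 valence electrons; O⁺ still has 5 valence electrons; Mg⁺ still has 1 valence electron.
All are still removing valence electrons, so compare the +1 ions as you would atoms: IE_2 generally rises across a period (higher Z_eff) and falls down a group (larger shell), subject to the usual subshell exceptions.
Valence configurations: Al⁺ [Ne]3s², Ca⁺ [Ar]4s¹, C⁺ [He]2s²2p¹, O⁺ [He]2s²2p³, Mg⁺ [Ne]3s¹.
Tabulated IE_2 (kJ/mol): Al 1817, Ca 1145, C 2353, O 3388, Mg 1451.
Putting it together, IE_2: Ca < Mg < Al < C < O.

O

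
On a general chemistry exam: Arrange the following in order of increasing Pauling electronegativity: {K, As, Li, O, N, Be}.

Smaller atoms with higher effective nuclear charge are more electronegative.
Neither a single period nor a single group — weigh both effects.
Li > K: they share group 1; the group trend gives Li the larger value.
Be > Li: both are in period 2; the period trend gives Be the larger value.
As > Be: period and group pull opposite ways; the across-period shift dominates (2.18 vs 1.57).
N > As: they share group 15; the group trend gives N the larger value.
O > N: both are in period 2; the period trend gives O the larger value.
For reference (Pauling): Li 0.98, Be 1.57, N 3.04, O 3.44, K 0.82, As 2.18.
So from lowest to highest: K < Li < Be < As < N < O.

K < Li < Be < As < N < O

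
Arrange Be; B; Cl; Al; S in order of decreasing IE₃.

Be, Cl, B, S, Al

Consider each +2 ion: Be²⁺ is the bare [He] core; B²⁺ still has 1 valence electron; Cl²⁺ still has 5 valence electrons; Al²⁺ still has 1 valence electron; S²⁺ still has 4 valence electrons.
Pulling an electron out of a noble-gas core costs far more than removing a remaining valence electron, so Be sits at the high end of IE_3.
Valence configurations: B²⁺ [He]2s¹, Cl²⁺ [Ne]3s²3p³, Al²⁺ [Ne]3s¹, S²⁺ [Ne]3s²3p².
Approximate IE_3 values (kJ/mol): Be 14849, B 3660, Cl 3822, Al 2745, S 3357.
Hence IE_3: Al < S < B < Cl < Be.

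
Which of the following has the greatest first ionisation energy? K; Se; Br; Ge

IE₁ increases left→right with effective nuclear charge and decreases top→bottom as the valence shell moves farther out.
All lie in period 4, so first ionization energy increases left to right.
The greatest first ionisation energy among these belongs to Br.

Br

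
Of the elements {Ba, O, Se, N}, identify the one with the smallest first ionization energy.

Ba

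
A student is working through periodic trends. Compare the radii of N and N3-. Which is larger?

N3-

Forming N3- adds 3 electrons to N. More electron–electron repulsion in the same shell, with unchanged nuclear charge, lets the cloud expand.
An anion is larger than its parent atom: N3- > N.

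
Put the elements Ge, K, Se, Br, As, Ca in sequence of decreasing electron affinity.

Br, Se, Ge, As, K, Ca

K is in period 4, group 1; Ca is in period 4, group 2; Ge is in period 4, group 14; As is in period 4, group 15; Se is in period 4, group 16; Br is in period 4, group 17.
EA tends to increase across a period and decrease down a group, though the pattern is less regular than for IE or radius.
All lie in period 4; the across-period trend (electron affinity increases left to right) applies, with the exception below.
Note the exception: K has a higher electron affinity than Ca, contrary to the simple trend — adding an electron to Ca (ns²) has to open a new, higher-energy np subshell, which is unfavourable.
Note the exception: Ge has a higher electron affinity than As, contrary to the simple trend — adding an electron to As's half-filled 4p³ is unfavourable, so Ge (4p²) has the more exothermic EA.
Approximate values (kJ/mol): K 48, Ca 2, Ge 119, As 78, Se 195, Br 325.
So from highest to lowest: Br > Se > Ge > As > K > Ca.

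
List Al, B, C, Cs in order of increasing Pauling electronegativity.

Cs < Al < B < C

B is in period 2, group 13; C is in period 2, group 14; Al is in period 3, group 13; Cs is in period 6, group 1.
Smaller atoms with higher effective nuclear charge are more electronegative.
Here both period and group differ, so the two effects have to be weighed against each other.
Al > Cs: both effects reinforce here, so Al is clearly the higher of the two.
B > Al: they share group 13; the group trend gives B the larger value.
C > B: C lies to the right of B in period 2, so the across-period effect alone puts C higher.
For reference (Pauling): B 2.04, C 2.55, Al 1.61, Cs 0.79.
So from lowest to highest: Cs < Al < B < C.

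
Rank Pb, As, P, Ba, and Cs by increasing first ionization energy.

Cs < Ba < Pb < As < P

IE₁ increases left→right with effective nuclear charge and decreases top→bottom as the valence shell moves farther out.
These span different periods and groups, so the two trends combine.
Ba > Cs: both are in period 6; the period trend gives Ba the larger value.
Pb > Ba: both are in period 6; the period trend gives Pb the larger value.
As > Pb: relative to Pb, both the across-period and down-group shifts push As's first ionization energy up.
P > As: they share group 15; the group trend gives P the larger value.
Tabulated first ionization energy (kJ/mol): P 1012, As 947, Cs 376, Ba 503, Pb 716.
So from lowest to highest: Cs < Ba < Pb < As < P.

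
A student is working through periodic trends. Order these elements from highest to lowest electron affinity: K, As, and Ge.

Atoms with high Z_eff and room in the valence shell (especially the halogens) have the most exothermic electron affinities.
All lie in period 4; the across-period trend (electron affinity increases left to right) applies, with the exception below.
Note the exception: Ge has a higher electron affinity than As, contrary to the simple trend — adding an electron to As's half-filled 4p³ is unfavourable, so Ge (4p²) has the more exothermic EA.
For reference (kJ/mol): K 48, Ge 119, As 78.
So from highest to lowest: Ge > As > K.

Ge > As > K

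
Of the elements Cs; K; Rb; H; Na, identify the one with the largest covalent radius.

Cs

H is in period 1, group 1; Na is in period 3, group 1; K is in period 4, group 1; Rb is in period 5, group 1; Cs is in period 6, group 1.
Radius decreases left→right (rising Z_eff, same n) and increases top→bottom (higher n).
All are in group 1, so atomic radius increases down the group.
The largest covalent radius among these belongs to Cs.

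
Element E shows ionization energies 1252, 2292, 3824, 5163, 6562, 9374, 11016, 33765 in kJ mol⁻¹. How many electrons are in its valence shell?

7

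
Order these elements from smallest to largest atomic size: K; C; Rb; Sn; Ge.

C < Ge < Sn < K < Rb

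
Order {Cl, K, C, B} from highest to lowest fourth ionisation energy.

B > C > K > Cl

IE_4 is the cost of taking one more electron from the +3 cation: Cl³⁺ still has 4 valence electrons; K³⁺ is already 2 electrons into the core; C³⁺ still has 1 valence electron; B³⁺ is the bare [He] core.
Usually core removal costs more than valence removal, but here the competition is close: a tightly held n=2 valence electron can cost more to remove than an n=3 core electron, so the actual values have to decide it.
Valence configurations: Cl³⁺ [Ne]3s²3p², C³⁺ [He]2s¹.
Tabulated IE_4 (kJ/mol): Cl 5159, K 5877, C 6223, B 25026.
Overall IE_4 order: Cl < K < C < B.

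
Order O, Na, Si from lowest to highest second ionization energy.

After 1 electron has been removed, what remains? O⁺ still has 5 valence electrons; Na⁺ is the bare [Ne] core; Si⁺ still has 3 valence electrons.
Pulling an electron out of a noble-gas core costs far more than removing a remaining valence electron, so Na sits at the high end of IE_2.
Valence configurations: O⁺ [He]2s²2p³, Si⁺ [Ne]3s²3p¹.
Tabulated IE_2 (kJ/mol): O 3388, Na 4562, Si 1577.
Overall IE_2 order: Si < O < Na.

Si, O, Na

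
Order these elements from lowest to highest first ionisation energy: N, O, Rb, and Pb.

Across a period the outer electron is held more tightly (higher IE₁); down a group it sits in a higher shell, more shielded, and comes off more easily.
Here both period and group differ, so the two effects have to be weighed against each other.
Pb > Rb: period and group pull opposite ways; the across-period shift dominates (716 vs 403 kJ/mol).
O > Pb: relative to Pb, both the across-period and down-group shifts push O's first ionization energy up.
N > O: this pair runs against the simple trend — see the exception note.
Note the exception: N has a higher first ionization energy than O, contrary to the simple trend — pairing an electron in O's 2p⁴ costs repulsion energy, so O ionizes more easily than half-filled N (2p³).
Tabulated first ionization energy (kJ/mol): N 1402, O 1314, Rb 403, Pb 716.
So from lowest to highest: Rb < Pb < O < N.

Rb < Pb < O < N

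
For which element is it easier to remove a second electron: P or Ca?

Consider each +1 ion: P⁺ still has 4 valence electrons; Ca⁺ still has 1 valence electron.
All are still removing valence electrons, so compare the +1 ions as you would atoms: IE_2 generally rises across a period (higher Z_eff) and falls down a group (larger shell), subject to the usual subshell exceptions.
Valence configurations: P⁺ [Ne]3s²3p², Ca⁺ [Ar]4s¹.
Approximate IE_2 values (kJ/mol): P 1907, Ca 1145.
Overall IE_2 order: Ca < P.

Ca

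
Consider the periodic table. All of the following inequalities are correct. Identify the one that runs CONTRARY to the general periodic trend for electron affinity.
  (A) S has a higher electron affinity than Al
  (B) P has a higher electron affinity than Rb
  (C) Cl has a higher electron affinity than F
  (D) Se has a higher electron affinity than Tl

The general trend: electron affinity increases across a period and decreases down a group.
(A) S (period 3, group 16) vs Al (period 3, group 13): the stated order agrees with the simple trend.
(B) P (period 3, group 15) vs Rb (period 5, group 1): the stated order agrees with the simple trend.
(C) Cl (period 3, group 17) vs F (period 2, group 17): the stated order contradicts the simple trend.
(D) Se (period 4, group 16) vs Tl (period 6, group 13): the stated order agrees with the simple trend.
The exception is (C): F's small 2p subshell makes the incoming electron feel strong e⁻–e⁻ repulsion, so Cl actually releases more energy on gaining an electron.

(C)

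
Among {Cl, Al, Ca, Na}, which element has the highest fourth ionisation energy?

Al

The fourth ionization energy removes an electron from the +3 ion. For each element: Cl³⁺ still has 4 valence electrons; Al³⁺ is the bare [Ne] core; Ca³⁺ is already 1 electron into the core; Na³⁺ is already 2 electrons into the core.
Pulling an electron out of a noble-gas core costs far more than removing a remaining valence electron, so Ca, Na and Al sit at the high end of IE_4.
Approximate IE_4 values (kJ/mol): Cl 5159, Al 11577, Ca 6491, Na 9543.
Putting it together, IE_4: Cl < Ca < Na < Al.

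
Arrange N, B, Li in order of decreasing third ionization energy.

Li > N > B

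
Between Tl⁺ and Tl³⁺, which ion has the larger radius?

Tl⁺

Both ions have Z = 81 protons, but Tl³⁺ has lost more electrons, so its remaining electrons feel a larger effective nuclear charge per electron and are pulled in more tightly.
Higher positive charge → smaller ion, so Tl⁺ > Tl³⁺.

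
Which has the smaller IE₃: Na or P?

P

After 2 electrons have been removed, what remains? Na²⁺ is already 1 electron into the core; P²⁺ still has 3 valence electrons.
Pulling an electron out of a noble-gas core costs far more than removing a remaining valence electron, so Na sits at the high end of IE_3.
Approximate IE_3 values (kJ/mol): Na 6910, P 2914.
Overall IE_3 order: P < Na.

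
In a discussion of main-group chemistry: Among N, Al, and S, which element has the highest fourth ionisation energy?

Al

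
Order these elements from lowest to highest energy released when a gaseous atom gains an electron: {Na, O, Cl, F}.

O is in period 2, group 16; F is in period 2, group 17; Na is in period 3, group 1; Cl is in period 3, group 17.
Atoms with high Z_eff and room in the valence shell (especially the halogens) have the most exothermic electron affinities.
These span different periods and groups, so the two trends combine.
O > Na: both effects reinforce here, so O is clearly the higher of the two.
F > O: F lies to the right of O in period 2, so the across-period effect alone puts F higher.
Cl > F: this pair runs against the simple trend — see the exception note.
Note the exception: Cl has a higher electron affinity than F, contrary to the simple trend — F's small 2p subshell makes the incoming electron feel strong e⁻–e⁻ repulsion, so Cl actually releases more energy on gaining an electron.
Approximate values (kJ/mol): O 141, F 328, Na 53, Cl 349.
So from lowest to highest: Na < O < F < Cl.

Na, O, F, Cl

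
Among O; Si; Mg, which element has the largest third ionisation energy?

Mg

Consider each +2 ion: O²⁺ still has 4 valence electrons; Si²⁺ still has 2 valence electrons; Mg²⁺ is the bare [Ne] core.
Breaking into a closed-shell core is much more expensive than removing a leftover valence electron — Mg has the largest IE_3 here.
Valence configurations: O²⁺ [He]2s²2p², Si²⁺ [Ne]3s².
The numbers (kJ/mol): O 5300, Si 3232, Mg 7733.
Overall IE_3 order: Si < O < Mg.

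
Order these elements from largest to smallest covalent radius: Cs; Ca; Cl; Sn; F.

F is in period 2, group 17; Cl is in period 3, group 17; Ca is in period 4, group 2; Sn is in period 5, group 14; Cs is in period 6, group 1.
Radius decreases left→right (rising Z_eff, same n) and increases top→bottom (higher n).
Here both period and group differ, so the two effects have to be weighed against each other.
Cl > F: they share group 17; the group trend gives Cl the larger value.
Sn > Cl: both effects reinforce here, so Sn is clearly the larger of the two.
Ca > Sn: the two effects oppose for this pair; the across-period effect wins (171 vs 140 pm).
Cs > Ca: relative to Ca, both the across-period and down-group shifts push Cs's atomic radius up.
Approximate values (pm): F 64, Cl 99, Ca 171, Sn 140, Cs 232.
So from largest to smallest: Cs > Ca > Sn > Cl > F.

Cs > Ca > Sn > Cl > F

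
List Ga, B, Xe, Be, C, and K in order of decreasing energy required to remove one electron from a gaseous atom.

Xe > C > Be > B > Ga > K

IE₁ increases left→right with effective nuclear charge and decreases top→bottom as the valence shell moves farther out.
Here both period and group differ, so the two effects have to be weighed against each other.
Ga > K: both are in period 4; the period trend gives Ga the larger value.
B > Ga: B sits above Ga in group 13, so the down-group effect alone puts B higher.
Be > B: this pair runs against the simple trend — see the exception note.
C > Be: C lies to the right of Be in period 2, so the across-period effect alone puts C higher.
Xe > C: the two effects oppose for this pair; the across-period effect wins (1170 vs 1086 kJ/mol).
Note the exception: Be has a higher first ionization energy than B, contrary to the simple trend — removing B's lone 2p electron is easier than breaking Be's filled 2s².
For reference (kJ/mol): Be 900, B 801, C 1086, K 419, Ga 579, Xe 1170.
So from highest to lowest: Xe > C > Be > B > Ga > K.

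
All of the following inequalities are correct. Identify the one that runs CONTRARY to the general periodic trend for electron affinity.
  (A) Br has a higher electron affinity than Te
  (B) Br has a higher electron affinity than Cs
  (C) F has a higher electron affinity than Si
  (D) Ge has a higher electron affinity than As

(D)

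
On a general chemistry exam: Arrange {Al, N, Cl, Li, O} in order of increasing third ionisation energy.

After 2 electrons have been removed, what remains? Al²⁺ still has 1 valence electron; N²⁺ still has 3 valence electrons; Cl²⁺ still has 5 valence electrons; Li²⁺ is already 1 electron into the core; O²⁺ still has 4 valence electrons.
Pulling an electron out of a noble-gas core costs far more than removing a remaining valence electron, so Li sits at the high end of IE_3.
Valence configurations: Al²⁺ [Ne]3s¹, N²⁺ [He]2s²2p¹, Cl²⁺ [Ne]3s²3p³, O²⁺ [He]2s²2p².
Tabulated IE_3 (kJ/mol): Al 2745, N 4578, Cl 3822, Li 11815, O 5300.
So the third ionization energies run Al < Cl < N < O < Li.

Al < Cl < N < O < Li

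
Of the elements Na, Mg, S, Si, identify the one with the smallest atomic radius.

S

Na is in period 3, group 1; Mg is in period 3, group 2; Si is in period 3, group 14; S is in period 3, group 16.
Across a period the added protons contract the valence shell; down a group each new principal shell makes the atom larger.
All lie in period 3, so atomic radius increases right to left.
The smallest atomic radius among these belongs to S.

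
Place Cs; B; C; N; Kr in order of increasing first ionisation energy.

Cs < B < C < Kr < N

B is in period 2, group 13; C is in period 2, group 14; N is in period 2, group 15; Kr is in period 4, group 18; Cs is in period 6, group 1.
First ionization energy rises across a period (greater Z_eff holds electrons more tightly) and falls down a group (valence electrons are farther from the nucleus).
These span different periods and groups, so the two trends combine.
B > Cs: both effects reinforce here, so B is clearly the higher of the two.
C > B: both are in period 2; the period trend gives C the larger value.
Kr > C: the two effects oppose for this pair; the across-period effect wins (1351 vs 1086 kJ/mol).
N > Kr: period and group pull opposite ways; the down-group shift dominates (1402 vs 1351 kJ/mol).
Approximate values (kJ/mol): B 801, C 1086, N 1402, Kr 1351, Cs 376.
So from lowest to highest: Cs < B < C < Kr < N.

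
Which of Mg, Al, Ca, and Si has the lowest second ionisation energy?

Consider each +1 ion: Mg⁺ still has 1 valence electron; Al⁺ still has 2 valence electrons; Ca⁺ still has 1 valence electron; Si⁺ still has 3 valence electrons.
All are still removing valence electrons, so compare the +1 ions as you would atoms: IE_2 generally rises across a period (higher Z_eff) and falls down a group (larger shell), subject to the usual subshell exceptions.
Valence configurations: Mg⁺ [Ne]3s¹, Al⁺ [Ne]3s², Ca⁺ [Ar]4s¹, Si⁺ [Ne]3s²3p¹.
Si⁺ loses a lone 3p electron whereas Al⁺ must break into a filled 3s² pair, so IE_2(Al) > IE_2(Si) even though Si has the higher nuclear charge.
The numbers (kJ/mol): Mg 1451, Al 1817, Ca 1145, Si 1577.
Hence IE_2: Ca < Mg < Si < Al.

Ca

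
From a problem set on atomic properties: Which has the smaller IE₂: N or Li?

N

Consider each +1 ion: N⁺ still has 4 valence electrons; Li⁺ is the bare [He] core.
Core electrons are held far more tightly than valence electrons, so Li tops the IE_2 order.
Approximate IE_2 values (kJ/mol): N 2856, Li 7298.
So the second ionization energies run N < Li.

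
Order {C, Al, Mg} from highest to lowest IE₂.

The second ionization energy removes an electron from the +1 ion. For each element: C⁺ still has 3 valence electrons; Al⁺ still has 2 valence electrons; Mg⁺ still has 1 valence electron.
All are still removing valence electrons, so compare the +1 ions as you would atoms: IE_2 generally rises across a period (higher Z_eff) and falls down a group (larger shell), subject to the usual subshell exceptions.
Valence configurations: C⁺ [He]2s²2p¹, Al⁺ [Ne]3s², Mg⁺ [Ne]3s¹.
The numbers (kJ/mol): C 2353, Al 1817, Mg 1451.
So the second ionization energies run Mg < Al < C.

C > Al > Mg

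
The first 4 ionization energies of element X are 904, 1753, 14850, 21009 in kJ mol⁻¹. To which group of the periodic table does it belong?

Group 2

Look for the largest jump between consecutive ionization energies: IE3/IE2 ≈ 8.5, far larger than any earlier ratio.
That jump marks the point where a core electron is being removed. So the atom has 2 valence electrons.
A main-group element with 2 valence electrons is in group 2.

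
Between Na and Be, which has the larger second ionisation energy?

Na

The second ionization energy removes an electron from the +1 ion. For each element: Na⁺ is the bare [Ne] core; Be⁺ still has 1 valence electron.
Pulling an electron out of a noble-gas core costs far more than removing a remaining valence electron, so Na sits at the high end of IE_2.
Approximate IE_2 values (kJ/mol): Na 4562, Be 1757.
Hence IE_2: Be < Na.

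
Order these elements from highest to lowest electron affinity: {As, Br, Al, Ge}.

Al is in period 3, group 13; Ge is in period 4, group 14; As is in period 4, group 15; Br is in period 4, group 17.
Atoms with high Z_eff and room in the valence shell (especially the halogens) have the most exothermic electron affinities.
These span different periods and groups, so the two trends combine.
As > Al: the two effects oppose for this pair; the across-period effect wins (78 vs 42 kJ/mol).
Ge > As: this pair runs against the simple trend — see the exception note.
Br > Ge: both are in period 4; the period trend gives Br the larger value.
Note the exception: Ge has a higher electron affinity than As, contrary to the simple trend — adding an electron to As's half-filled 4p³ is unfavourable, so Ge (4p²) has the more exothermic EA.
For reference (kJ/mol): Al 42, Ge 119, As 78, Br 325.
So from highest to lowest: Br > Ge > As > Al.

Br, Ge, As, Al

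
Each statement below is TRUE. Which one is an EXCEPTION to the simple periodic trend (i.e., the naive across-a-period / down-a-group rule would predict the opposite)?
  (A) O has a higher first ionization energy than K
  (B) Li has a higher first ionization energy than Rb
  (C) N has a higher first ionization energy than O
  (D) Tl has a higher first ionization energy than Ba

(C)

The general trend: first ionization energy increases across a period and decreases down a group.
(A) O (period 2, group 16) vs K (period 4, group 1): the stated order agrees with the simple trend.
(B) Li (period 2, group 1) vs Rb (period 5, group 1): the stated order agrees with the simple trend.
(C) N (period 2, group 15) vs O (period 2, group 16): the stated order contradicts the simple trend.
(D) Tl (period 6, group 13) vs Ba (period 6, group 2): the stated order agrees with the simple trend.
The exception is (C): pairing an electron in O's 2p⁴ costs repulsion energy, so O ionizes more easily than half-filled N (2p³).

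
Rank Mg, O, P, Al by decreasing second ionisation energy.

O, P, Al, Mg

Consider each +1 ion: Mg⁺ still has 1 valence electron; O⁺ still has 5 valence electrons; P⁺ still has 4 valence electrons; Al⁺ still has 2 valence electrons.
All are still removing valence electrons, so compare the +1 ions as you would atoms: IE_2 generally rises across a period (higher Z_eff) and falls down a group (larger shell), subject to the usual subshell exceptions.
Valence configurations: Mg⁺ [Ne]3s¹, O⁺ [He]2s²2p³, P⁺ [Ne]3s²3p², Al⁺ [Ne]3s².
The numbers (kJ/mol): Mg 1451, O 3388, P 1907, Al 1817.
Overall IE_2 order: Mg < Al < P < O.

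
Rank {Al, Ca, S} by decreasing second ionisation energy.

After 1 electron has been removed, what remains? Al⁺ still has 2 valence electrons; Ca⁺ still has 1 valence electron; S⁺ still has 5 valence electrons.
All are still removing valence electrons, so compare the +1 ions as you would atoms: IE_2 generally rises across a period (higher Z_eff) and falls down a group (larger shell), subject to the usual subshell exceptions.
Valence configurations: Al⁺ [Ne]3s², Ca⁺ [Ar]4s¹, S⁺ [Ne]3s²3p³.
The numbers (kJ/mol): Al 1817, Ca 1145, S 2252.
Overall IE_2 order: Ca < Al < S.

S > Al > Ca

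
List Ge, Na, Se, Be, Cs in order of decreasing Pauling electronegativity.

Be is in period 2, group 2; Na is in period 3, group 1; Ge is in period 4, group 14; Se is in period 4, group 16; Cs is in period 6, group 1.
Electronegativity increases across a period and decreases down a group, tracking effective nuclear charge and atomic size.
Neither a single period nor a single group — weigh both effects.
Na > Cs: they share group 1; the group trend gives Na the larger value.
Be > Na: relative to Na, both the across-period and down-group shifts push Be's electronegativity up.
Ge > Be: period and group pull opposite ways; the across-period shift dominates (2.01 vs 1.57).
Se > Ge: Se lies to the right of Ge in period 4, so the across-period effect alone puts Se higher.
Tabulated electronegativity (Pauling): Be 1.57, Na 0.93, Ge 2.01, Se 2.55, Cs 0.79.
So from highest to lowest: Se > Ge > Be > Na > Cs.

Se > Ge > Be > Na > Cs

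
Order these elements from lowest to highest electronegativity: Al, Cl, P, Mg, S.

Mg is in period 3, group 2; Al is in period 3, group 13; P is in period 3, group 15; S is in period 3, group 16; Cl is in period 3, group 17.
Smaller atoms with higher effective nuclear charge are more electronegative.
All lie in period 3, so electronegativity increases left to right.
So from lowest to highest: Mg < Al < P < S < Cl.

Mg < Al < P < S < Cl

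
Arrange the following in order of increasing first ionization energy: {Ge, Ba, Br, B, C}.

Ba, Ge, B, C, Br

B is in period 2, group 13; C is in period 2, group 14; Ge is in period 4, group 14; Br is in period 4, group 17; Ba is in period 6, group 2.
IE₁ increases left→right with effective nuclear charge and decreases top→bottom as the valence shell moves farther out.
These span different periods and groups, so the two trends combine.
Ge > Ba: relative to Ba, both the across-period and down-group shifts push Ge's first ionization energy up.
B > Ge: the two effects oppose for this pair; the down-group effect wins (801 vs 762 kJ/mol).
C > B: both are in period 2; the period trend gives C the larger value.
Br > C: the two effects oppose for this pair; the across-period effect wins (1140 vs 1086 kJ/mol).
For reference (kJ/mol): B 801, C 1086, Ge 762, Br 1140, Ba 503.
So from lowest to highest: Ba < Ge < B < C < Br.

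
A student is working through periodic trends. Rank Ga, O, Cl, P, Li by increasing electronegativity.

Li < Ga < P < Cl < O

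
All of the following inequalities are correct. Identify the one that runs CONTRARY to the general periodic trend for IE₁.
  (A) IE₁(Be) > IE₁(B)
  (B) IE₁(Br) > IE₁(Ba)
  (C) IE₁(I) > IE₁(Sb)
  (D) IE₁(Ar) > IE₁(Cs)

(A)

The general trend: IE₁ increases across a period and decreases down a group.
(A) Be (period 2, group 2) vs B (period 2, group 13): the stated order contradicts the simple trend.
(B) Br (period 4, group 17) vs Ba (period 6, group 2): the stated order agrees with the simple trend.
(C) I (period 5, group 17) vs Sb (period 5, group 15): the stated order agrees with the simple trend.
(D) Ar (period 3, group 18) vs Cs (period 6, group 1): the stated order agrees with the simple trend.
The exception is (A): removing B's lone 2p electron is easier than breaking Be's filled 2s².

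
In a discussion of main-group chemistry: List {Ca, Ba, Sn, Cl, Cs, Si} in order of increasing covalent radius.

Si is in period 3, group 14; Cl is in period 3, group 17; Ca is in period 4, group 2; Sn is in period 5, group 14; Cs is in period 6, group 1; Ba is in period 6, group 2.
Moving right in a period, electrons are added to the same shell under a stronger nuclear pull, so atoms get smaller; moving down, a new shell is opened and atoms get larger.
Here both period and group differ, so the two effects have to be weighed against each other.
Si > Cl: Si lies to the left of Cl in period 3, so the across-period effect alone puts Si larger.
Sn > Si: Sn sits below Si in group 14, so the down-group effect alone puts Sn larger.
Ca > Sn: the two effects oppose for this pair; the across-period effect wins (171 vs 140 pm).
Ba > Ca: they share group 2; the group trend gives Ba the larger value.
Cs > Ba: Cs lies to the left of Ba in period 6, so the across-period effect alone puts Cs larger.
For reference (pm): Si 116, Cl 99, Ca 171, Sn 140, Cs 232, Ba 196.
So from smallest to largest: Cl < Si < Sn < Ca < Ba < Cs.

Cl, Si, Sn, Ca, Ba, Cs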